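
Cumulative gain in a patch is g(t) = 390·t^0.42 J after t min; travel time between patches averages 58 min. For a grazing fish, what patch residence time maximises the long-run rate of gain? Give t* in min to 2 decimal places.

42.00 min

Optimal t* satisfies g'(t*) = g(t*)/(T + t*).
g'(t) = 0.42·390·t^-0.58. Setting 0.42·390·t^-0.58 = 390·t^0.42/(58+t) gives 0.42(58+t) = t, so 0.58·t = 0.42×58.
t* = 0.42×58/0.58 = 42 min.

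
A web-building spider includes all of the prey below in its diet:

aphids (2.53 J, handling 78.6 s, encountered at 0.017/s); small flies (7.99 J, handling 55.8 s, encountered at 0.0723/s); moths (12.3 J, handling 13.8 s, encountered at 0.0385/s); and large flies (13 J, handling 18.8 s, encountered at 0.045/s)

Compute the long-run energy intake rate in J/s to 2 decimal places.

0.22 J/s

Energy encountered per unit search time: 0.017×2.53 + 0.0723×7.99 + 0.0385×12.3 + 0.045×13 = 1.679 J/s.
Handling time per unit search time: 0.017×78.6 + 0.0723×55.8 + 0.0385×13.8 + 0.045×18.8 = 6.748.
Rate = 1.679/(1 + 6.748) = 0.2167 J/s.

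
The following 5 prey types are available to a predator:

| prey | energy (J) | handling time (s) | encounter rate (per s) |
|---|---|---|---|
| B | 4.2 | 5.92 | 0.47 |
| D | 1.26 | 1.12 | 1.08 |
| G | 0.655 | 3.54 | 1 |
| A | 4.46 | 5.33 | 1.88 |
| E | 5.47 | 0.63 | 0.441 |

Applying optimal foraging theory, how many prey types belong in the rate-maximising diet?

Profitabilities (E/h, J/s): E 8.68, D 1.12, A 0.837, B 0.709, G 0.185. Add prey in this order while the next type's profitability exceeds the intake rate on those already taken.
Rate on top 1: 1.888. D: 1.12 < 1.888 → exclude; stop.
Optimal diet: E — 1 of 5 types.

1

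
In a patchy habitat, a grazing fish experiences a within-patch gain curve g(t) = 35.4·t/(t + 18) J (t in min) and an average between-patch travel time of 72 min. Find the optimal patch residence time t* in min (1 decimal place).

36.0 min

Maximise g(t)/(T+t): set derivative to zero → g'(t)(T+t) = g(t).
g'(t) = 35.4·18/(t + 18)². Setting 35.4·18/(t+18)² = 35.4t/[(t+18)(72+t)] gives 18(72+t) = t(t+18), so t² = 18×72 = 1296.
t* = √1296 = 36 min.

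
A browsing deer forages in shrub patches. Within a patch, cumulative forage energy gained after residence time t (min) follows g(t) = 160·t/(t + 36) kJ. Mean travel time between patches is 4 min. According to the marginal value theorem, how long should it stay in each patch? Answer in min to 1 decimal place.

Optimal t* satisfies g'(t*) = g(t*)/(T + t*).
g'(t) = 160·36/(t + 36)². Setting 160·36/(t+36)² = 160t/[(t+36)(4+t)] gives 36(4+t) = t(t+36), so t² = 36×4 = 144.
t* = √144 = 12 min.

12.0 min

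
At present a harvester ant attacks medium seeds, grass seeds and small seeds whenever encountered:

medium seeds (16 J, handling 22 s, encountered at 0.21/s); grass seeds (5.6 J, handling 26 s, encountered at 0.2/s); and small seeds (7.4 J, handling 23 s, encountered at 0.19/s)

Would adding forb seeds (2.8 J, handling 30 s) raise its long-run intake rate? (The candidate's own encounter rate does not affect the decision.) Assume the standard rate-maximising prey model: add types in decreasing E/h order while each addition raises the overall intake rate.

No

On medium seeds, grass seeds and small seeds alone, R = ΣλE/(1+Σλh) = 5.886/15.19 = 0.3875 J/s.
Profitability of forb seeds: 2.8/30 = 0.09333 J/s.
Since 0.09333 < R, time spent handling forb seeds is better spent searching.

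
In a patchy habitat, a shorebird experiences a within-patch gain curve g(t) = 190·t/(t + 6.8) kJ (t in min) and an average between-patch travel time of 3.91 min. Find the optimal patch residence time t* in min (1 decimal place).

Optimal t* satisfies g'(t*) = g(t*)/(T + t*).
g'(t) = 190·6.8/(t + 6.8)². Setting 190·6.8/(t+6.8)² = 190t/[(t+6.8)(3.91+t)] gives 6.8(3.91+t) = t(t+6.8), so t² = 6.8×3.91 = 26.59.
t* = √26.59 = 5.156 min.

5.2 min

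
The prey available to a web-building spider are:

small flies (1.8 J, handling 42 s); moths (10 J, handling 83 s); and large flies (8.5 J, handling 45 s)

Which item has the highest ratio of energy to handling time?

large flies

In descending order of E/h:
large flies: 8.5/45 = 0.189 J/s
moths: 10/83 = 0.12 J/s
small flies: 1.8/42 = 0.0429 J/s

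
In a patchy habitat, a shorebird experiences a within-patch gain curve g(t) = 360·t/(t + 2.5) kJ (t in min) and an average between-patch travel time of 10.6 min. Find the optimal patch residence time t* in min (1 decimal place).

Optimal t* satisfies g'(t*) = g(t*)/(T + t*).
g'(t) = 360·2.5/(t + 2.5)². Setting 360·2.5/(t+2.5)² = 360t/[(t+2.5)(10.6+t)] gives 2.5(10.6+t) = t(t+2.5), so t² = 2.5×10.6 = 26.5.
t* = √26.5 = 5.148 min.

5.1 min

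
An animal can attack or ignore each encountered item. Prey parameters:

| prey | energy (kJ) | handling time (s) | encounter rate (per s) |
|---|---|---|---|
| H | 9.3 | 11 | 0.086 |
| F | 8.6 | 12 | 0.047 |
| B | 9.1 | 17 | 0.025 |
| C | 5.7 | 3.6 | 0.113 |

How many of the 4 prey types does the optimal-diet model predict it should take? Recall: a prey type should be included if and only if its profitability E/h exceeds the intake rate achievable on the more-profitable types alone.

E/h in descending order: C 1.58, H 0.845, F 0.717, B 0.535 kJ/s. The optimal diet is the largest prefix of this list for which every included type satisfies E_i/h_i > R on the types above it.
Rate on top 1: 0.4578. H: 0.845 > 0.4578 → include.
Rate on top 2: 0.6137. F: 0.717 > 0.6137 → include.
Rate on top 3: 0.6336. B: 0.535 < 0.6336 → exclude; stop.
Optimal diet: C, H, F — 3 of 4 types.

3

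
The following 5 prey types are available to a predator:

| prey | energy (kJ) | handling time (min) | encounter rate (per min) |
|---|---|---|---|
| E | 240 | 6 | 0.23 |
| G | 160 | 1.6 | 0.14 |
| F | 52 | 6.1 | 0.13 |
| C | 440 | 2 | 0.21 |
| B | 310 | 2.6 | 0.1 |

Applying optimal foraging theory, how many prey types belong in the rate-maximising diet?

3

Profitabilities (E/h, kJ/min): C 220, B 119, G 100, E 40, F 8.52. Add prey in this order while the next type's profitability exceeds the intake rate on those already taken.
Rate on top 1: 65.07. B: 119 > 65.07 → include.
Rate on top 2: 73.45. G: 100 > 73.45 → include.
Rate on top 3: 76.58. E: 40 < 76.58 → exclude; stop.
Optimal diet: C, B, G — 3 of 5 types.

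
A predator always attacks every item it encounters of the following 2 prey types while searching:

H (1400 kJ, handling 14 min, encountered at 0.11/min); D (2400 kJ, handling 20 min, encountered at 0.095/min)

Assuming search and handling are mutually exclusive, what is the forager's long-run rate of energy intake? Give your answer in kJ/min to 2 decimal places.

R = (0.11×1400 + 0.095×2400) / (1 + 0.11×14 + 0.095×20) = 382/4.44 = 86.04 kJ/min.

86.04 kJ/min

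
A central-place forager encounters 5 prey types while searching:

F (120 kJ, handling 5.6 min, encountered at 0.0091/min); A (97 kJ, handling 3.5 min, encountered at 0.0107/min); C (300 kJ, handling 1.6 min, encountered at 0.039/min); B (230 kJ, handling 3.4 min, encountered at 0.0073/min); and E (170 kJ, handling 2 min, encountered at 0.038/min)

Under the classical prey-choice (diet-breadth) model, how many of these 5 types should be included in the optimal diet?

E/h in descending order: C 188, E 85, B 67.6, A 27.7, F 21.4 kJ/min. The optimal diet is the largest prefix of this list for which every included type satisfies E_i/h_i > R on the types above it.
Rate on top 1: 11.01. E: 85 > 11.01 → include.
Rate on top 2: 15.95. B: 67.6 > 15.95 → include.
Rate on top 3: 17.06. A: 27.7 > 17.06 → include.
Rate on top 4: 17.39. F: 21.4 > 17.39 → include.
Optimal diet: C, E, B, A, F — 5 of 5 types.

5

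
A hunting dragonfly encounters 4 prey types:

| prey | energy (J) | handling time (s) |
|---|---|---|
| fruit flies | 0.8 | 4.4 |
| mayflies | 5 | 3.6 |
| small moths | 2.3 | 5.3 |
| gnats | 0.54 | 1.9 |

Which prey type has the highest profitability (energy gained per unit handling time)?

Profitability E/h (J/s): fruit flies = 0.8/4.4 = 0.182, mayflies = 5/3.6 = 1.39, small moths = 2.3/5.3 = 0.434, gnats = 0.54/1.9 = 0.284.
Ranked: mayflies > small moths > gnats > fruit flies.

mayflies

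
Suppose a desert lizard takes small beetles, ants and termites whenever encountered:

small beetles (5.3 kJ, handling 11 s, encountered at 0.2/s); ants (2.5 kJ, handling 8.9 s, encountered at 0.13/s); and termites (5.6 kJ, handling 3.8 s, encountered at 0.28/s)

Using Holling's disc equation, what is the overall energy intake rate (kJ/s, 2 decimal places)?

R = (0.2×5.3 + 0.13×2.5 + 0.28×5.6) / (1 + 0.2×11 + 0.13×8.9 + 0.28×3.8) = 2.953/5.421 = 0.5447 kJ/s.

0.54 kJ/s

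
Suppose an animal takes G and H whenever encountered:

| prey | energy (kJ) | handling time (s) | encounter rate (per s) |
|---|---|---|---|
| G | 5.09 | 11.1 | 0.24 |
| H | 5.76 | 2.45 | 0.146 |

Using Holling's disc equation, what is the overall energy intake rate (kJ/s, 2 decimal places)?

0.51 kJ/s

Energy encountered per unit search time: 0.24×5.09 + 0.146×5.76 = 2.063 kJ/s.
Handling time per unit search time: 0.24×11.1 + 0.146×2.45 = 3.022.
Rate = 2.063/(1 + 3.022) = 0.5129 kJ/s.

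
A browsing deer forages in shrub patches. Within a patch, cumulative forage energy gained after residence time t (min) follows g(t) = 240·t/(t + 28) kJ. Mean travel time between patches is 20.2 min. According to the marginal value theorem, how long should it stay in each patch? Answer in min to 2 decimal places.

By the marginal value theorem, leave when the instantaneous gain rate g'(t) equals the habitat-wide average g(t)/(T + t).
g'(t) = 240·28/(t + 28)². Setting 240·28/(t+28)² = 240t/[(t+28)(20.2+t)] gives 28(20.2+t) = t(t+28), so t² = 28×20.2 = 565.6.
t* = √565.6 = 23.78 min.

23.78 min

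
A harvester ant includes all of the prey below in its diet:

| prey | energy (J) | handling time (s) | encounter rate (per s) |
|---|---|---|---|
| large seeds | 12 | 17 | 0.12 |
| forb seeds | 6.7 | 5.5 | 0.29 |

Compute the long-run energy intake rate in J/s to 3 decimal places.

R = Σλ_iE_i / (1 + Σλ_ih_i)
Numerator: 0.12×12 + 0.29×6.7 = 3.383
Denominator: 1 + 0.12×17 + 0.29×5.5 = 4.635
R = 3.383/4.635 = 0.7299 J/s

0.730 J/s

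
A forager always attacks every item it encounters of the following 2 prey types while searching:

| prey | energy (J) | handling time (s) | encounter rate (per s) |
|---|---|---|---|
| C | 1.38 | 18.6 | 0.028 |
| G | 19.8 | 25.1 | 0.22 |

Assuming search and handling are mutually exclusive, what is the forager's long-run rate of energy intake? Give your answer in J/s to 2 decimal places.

Energy encountered per unit search time: 0.028×1.38 + 0.22×19.8 = 4.395 J/s.
Handling time per unit search time: 0.028×18.6 + 0.22×25.1 = 6.043.
Rate = 4.395/(1 + 6.043) = 0.624 J/s.

0.62 J/s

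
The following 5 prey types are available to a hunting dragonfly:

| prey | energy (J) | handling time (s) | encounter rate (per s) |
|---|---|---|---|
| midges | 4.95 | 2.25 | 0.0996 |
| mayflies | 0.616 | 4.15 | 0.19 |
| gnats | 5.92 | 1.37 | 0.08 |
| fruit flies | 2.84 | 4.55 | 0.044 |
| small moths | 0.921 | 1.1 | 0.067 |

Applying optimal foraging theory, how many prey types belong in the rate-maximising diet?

3

Rank by E/h (J/s): gnats 4.32, midges 2.2, small moths 0.837, fruit flies 0.624, mayflies 0.148. Include each in turn until the next type's E/h falls below the running intake rate.
Rate on top 1: 0.4268. midges: 2.2 > 0.4268 → include.
Rate on top 2: 0.7248. small moths: 0.837 > 0.7248 → include.
Rate on top 3: 0.7307. fruit flies: 0.624 < 0.7307 → exclude; stop.
Optimal diet: gnats, midges, small moths — 3 of 5 types.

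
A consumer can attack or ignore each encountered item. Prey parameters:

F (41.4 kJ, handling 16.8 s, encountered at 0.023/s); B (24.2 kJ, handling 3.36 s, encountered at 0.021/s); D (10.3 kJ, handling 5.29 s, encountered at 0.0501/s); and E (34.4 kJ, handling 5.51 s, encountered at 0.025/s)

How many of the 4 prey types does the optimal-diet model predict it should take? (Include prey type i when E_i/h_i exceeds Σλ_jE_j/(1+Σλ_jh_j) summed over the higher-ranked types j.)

4

Rank by E/h (kJ/s): B 7.2, E 6.24, F 2.46, D 1.95. Include each in turn until the next type's E/h falls below the running intake rate.
Rate on top 1: 0.4747. E: 6.24 > 0.4747 → include.
Rate on top 2: 1.132. F: 2.46 > 1.132 → include.
Rate on top 3: 1.455. D: 1.95 > 1.455 → include.
Optimal diet: B, E, F, D — 4 of 4 types.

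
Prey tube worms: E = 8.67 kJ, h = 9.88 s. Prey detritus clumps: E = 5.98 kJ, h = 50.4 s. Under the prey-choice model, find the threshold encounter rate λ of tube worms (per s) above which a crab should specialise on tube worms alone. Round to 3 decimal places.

The zero-one rule: include detritus clumps iff E₂/h₂ > λE₁/(1+λh₁). Equality gives the switch point.
λE₁h₂ = E₂ + λE₂h₁ ⇒ λ = E₂/(E₁h₂ − E₂h₁) = 5.98/(437 − 59.08) = 0.01582 per s.

0.016 per s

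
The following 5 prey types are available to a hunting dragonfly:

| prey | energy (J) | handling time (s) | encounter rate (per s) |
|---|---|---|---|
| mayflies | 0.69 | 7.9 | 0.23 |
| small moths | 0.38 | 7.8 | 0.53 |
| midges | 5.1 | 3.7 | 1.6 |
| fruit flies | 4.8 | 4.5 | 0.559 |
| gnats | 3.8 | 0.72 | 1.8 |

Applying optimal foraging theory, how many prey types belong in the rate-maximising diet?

Rank by E/h (J/s): gnats 5.28, midges 1.38, fruit flies 1.07, mayflies 0.0873, small moths 0.0487. Include each in turn until the next type's E/h falls below the running intake rate.
Rate on top 1: 2.979. midges: 1.38 < 2.979 → exclude; stop.
Optimal diet: gnats — 1 of 5 types.

1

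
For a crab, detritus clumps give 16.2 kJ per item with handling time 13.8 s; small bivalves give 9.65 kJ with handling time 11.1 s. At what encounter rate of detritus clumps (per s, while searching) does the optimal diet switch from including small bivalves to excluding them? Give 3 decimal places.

0.207 per s

The zero-one rule: include small bivalves iff E₂/h₂ > λE₁/(1+λh₁). Equality gives the switch point.
λE₁h₂ = E₂ + λE₂h₁ ⇒ λ = E₂/(E₁h₂ − E₂h₁) = 9.65/(179.8 − 133.2) = 0.2069 per s.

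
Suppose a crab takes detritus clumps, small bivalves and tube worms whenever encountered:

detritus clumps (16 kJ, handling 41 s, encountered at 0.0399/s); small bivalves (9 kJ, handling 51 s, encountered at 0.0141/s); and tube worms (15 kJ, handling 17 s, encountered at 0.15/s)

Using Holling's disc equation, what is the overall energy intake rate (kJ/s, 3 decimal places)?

R = (0.0399×16 + 0.0141×9 + 0.15×15) / (1 + 0.0399×41 + 0.0141×51 + 0.15×17) = 3.015/5.905 = 0.5106 kJ/s.

0.511 kJ/s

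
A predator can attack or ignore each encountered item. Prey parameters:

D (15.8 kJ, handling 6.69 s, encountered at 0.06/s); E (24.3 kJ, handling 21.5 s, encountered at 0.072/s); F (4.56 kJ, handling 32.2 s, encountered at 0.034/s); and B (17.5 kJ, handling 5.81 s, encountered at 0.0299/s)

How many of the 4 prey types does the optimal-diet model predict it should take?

Profitabilities (E/h, kJ/s): B 3.01, D 2.36, E 1.13, F 0.142. Add prey in this order while the next type's profitability exceeds the intake rate on those already taken.
Rate on top 1: 0.4458. D: 2.36 > 0.4458 → include.
Rate on top 2: 0.9341. E: 1.13 > 0.9341 → include.
Rate on top 3: 1.031. F: 0.142 < 1.031 → exclude; stop.
Optimal diet: B, D, E — 3 of 4 types.

3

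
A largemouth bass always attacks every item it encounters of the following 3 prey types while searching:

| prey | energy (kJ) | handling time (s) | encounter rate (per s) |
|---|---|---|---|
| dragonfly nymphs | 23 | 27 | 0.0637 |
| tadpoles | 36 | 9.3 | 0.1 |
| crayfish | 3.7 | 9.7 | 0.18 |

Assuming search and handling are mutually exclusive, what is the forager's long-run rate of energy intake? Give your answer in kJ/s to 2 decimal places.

Energy encountered per unit search time: 0.0637×23 + 0.1×36 + 0.18×3.7 = 5.731 kJ/s.
Handling time per unit search time: 0.0637×27 + 0.1×9.3 + 0.18×9.7 = 4.396.
Rate = 5.731/(1 + 4.396) = 1.062 kJ/s.

1.06 kJ/s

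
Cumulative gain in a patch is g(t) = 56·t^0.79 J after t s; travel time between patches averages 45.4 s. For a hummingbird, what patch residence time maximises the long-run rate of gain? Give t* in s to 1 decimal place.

Maximise g(t)/(T+t): set derivative to zero → g'(t)(T+t) = g(t).
g'(t) = 0.79·56·t^-0.21. Setting 0.79·56·t^-0.21 = 56·t^0.79/(45.4+t) gives 0.79(45.4+t) = t, so 0.21·t = 0.79×45.4.
t* = 0.79×45.4/0.21 = 170.8 s.

170.8 s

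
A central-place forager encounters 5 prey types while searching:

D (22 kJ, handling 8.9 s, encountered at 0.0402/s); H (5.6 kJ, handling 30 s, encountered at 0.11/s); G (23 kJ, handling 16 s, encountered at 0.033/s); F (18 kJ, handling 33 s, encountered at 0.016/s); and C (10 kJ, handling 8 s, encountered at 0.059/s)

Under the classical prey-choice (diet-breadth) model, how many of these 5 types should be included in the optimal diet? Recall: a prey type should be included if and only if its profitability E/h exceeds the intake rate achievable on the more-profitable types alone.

3

Rank by E/h (kJ/s): D 2.47, G 1.44, C 1.25, F 0.545, H 0.187. Include each in turn until the next type's E/h falls below the running intake rate.
Rate on top 1: 0.6514. G: 1.44 > 0.6514 → include.
Rate on top 2: 0.8715. C: 1.25 > 0.8715 → include.
Rate on top 3: 0.9472. F: 0.545 < 0.9472 → exclude; stop.
Optimal diet: D, G, C — 3 of 5 types.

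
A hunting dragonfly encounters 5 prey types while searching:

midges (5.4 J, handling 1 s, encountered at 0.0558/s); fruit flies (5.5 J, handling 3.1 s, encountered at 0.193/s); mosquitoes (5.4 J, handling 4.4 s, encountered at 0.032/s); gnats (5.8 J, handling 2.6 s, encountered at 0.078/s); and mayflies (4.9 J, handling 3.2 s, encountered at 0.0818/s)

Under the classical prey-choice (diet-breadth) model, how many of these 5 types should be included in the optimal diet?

5

Rank by E/h (J/s): midges 5.4, gnats 2.23, fruit flies 1.77, mayflies 1.53, mosquitoes 1.23. Include each in turn until the next type's E/h falls below the running intake rate.
Rate on top 1: 0.2854. gnats: 2.23 > 0.2854 → include.
Rate on top 2: 0.5989. fruit flies: 1.77 > 0.5989 → include.
Rate on top 3: 0.9776. mayflies: 1.53 > 0.9776 → include.
Rate on top 4: 1.046. mosquitoes: 1.23 > 1.046 → include.
Optimal diet: midges, gnats, fruit flies, mayflies, mosquitoes — 5 of 5 types.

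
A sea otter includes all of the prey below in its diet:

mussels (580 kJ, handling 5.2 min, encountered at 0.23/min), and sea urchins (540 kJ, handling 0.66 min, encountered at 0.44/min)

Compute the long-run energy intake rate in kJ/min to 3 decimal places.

R = Σλ_iE_i / (1 + Σλ_ih_i)
Numerator: 0.23×580 + 0.44×540 = 371
Denominator: 1 + 0.23×5.2 + 0.44×0.66 = 2.486
R = 371/2.486 = 149.2 kJ/min

149.212 kJ/min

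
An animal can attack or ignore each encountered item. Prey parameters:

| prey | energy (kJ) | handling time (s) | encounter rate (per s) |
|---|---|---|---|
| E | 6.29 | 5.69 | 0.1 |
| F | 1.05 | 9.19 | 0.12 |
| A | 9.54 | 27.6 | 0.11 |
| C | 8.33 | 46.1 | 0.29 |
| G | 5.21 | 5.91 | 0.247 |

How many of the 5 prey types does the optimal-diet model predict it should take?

2

Rank by E/h (kJ/s): E 1.11, G 0.882, A 0.346, C 0.181, F 0.114. Include each in turn until the next type's E/h falls below the running intake rate.
Rate on top 1: 0.4009. G: 0.882 > 0.4009 → include.
Rate on top 2: 0.6326. A: 0.346 < 0.6326 → exclude; stop.
Optimal diet: E, G — 2 of 5 types.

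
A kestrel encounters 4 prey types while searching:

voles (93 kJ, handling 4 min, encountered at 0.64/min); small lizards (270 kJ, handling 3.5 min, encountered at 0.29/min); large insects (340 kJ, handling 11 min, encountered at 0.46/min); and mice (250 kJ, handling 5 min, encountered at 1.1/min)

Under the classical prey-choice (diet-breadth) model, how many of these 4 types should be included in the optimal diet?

2

E/h in descending order: small lizards 77.1, mice 50, large insects 30.9, voles 23.2 kJ/min. The optimal diet is the largest prefix of this list for which every included type satisfies E_i/h_i > R on the types above it.
Rate on top 1: 38.86. mice: 50 > 38.86 → include.
Rate on top 2: 47.01. large insects: 30.9 < 47.01 → exclude; stop.
Optimal diet: small lizards, mice — 2 of 4 types.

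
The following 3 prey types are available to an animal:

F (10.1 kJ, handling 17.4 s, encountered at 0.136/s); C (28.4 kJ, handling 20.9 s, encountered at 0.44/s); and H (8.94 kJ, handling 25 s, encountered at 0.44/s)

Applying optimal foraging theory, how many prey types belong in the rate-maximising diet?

Profitabilities (E/h, kJ/s): C 1.36, F 0.58, H 0.358. Add prey in this order while the next type's profitability exceeds the intake rate on those already taken.
Rate on top 1: 1.226. F: 0.58 < 1.226 → exclude; stop.
Optimal diet: C — 1 of 3 types.

1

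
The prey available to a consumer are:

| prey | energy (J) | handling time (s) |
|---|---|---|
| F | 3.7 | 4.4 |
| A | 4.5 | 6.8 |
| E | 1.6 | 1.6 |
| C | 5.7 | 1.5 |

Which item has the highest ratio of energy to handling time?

C

Profitability E/h (J/s): F = 3.7/4.4 = 0.841, A = 4.5/6.8 = 0.662, E = 1.6/1.6 = 1, C = 5.7/1.5 = 3.8.
Ranked: C > E > F > A.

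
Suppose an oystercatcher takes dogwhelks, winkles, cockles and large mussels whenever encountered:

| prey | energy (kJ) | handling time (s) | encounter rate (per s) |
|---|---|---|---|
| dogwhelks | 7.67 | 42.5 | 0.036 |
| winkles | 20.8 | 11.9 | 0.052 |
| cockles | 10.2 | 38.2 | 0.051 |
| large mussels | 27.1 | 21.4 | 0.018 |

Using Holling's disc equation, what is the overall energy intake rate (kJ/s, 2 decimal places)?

R = Σλ_iE_i / (1 + Σλ_ih_i)
Numerator: 0.036×7.67 + 0.052×20.8 + 0.051×10.2 + 0.018×27.1 = 2.366
Denominator: 1 + 0.036×42.5 + 0.052×11.9 + 0.051×38.2 + 0.018×21.4 = 5.482
R = 2.366/5.482 = 0.4315 kJ/s

0.43 kJ/s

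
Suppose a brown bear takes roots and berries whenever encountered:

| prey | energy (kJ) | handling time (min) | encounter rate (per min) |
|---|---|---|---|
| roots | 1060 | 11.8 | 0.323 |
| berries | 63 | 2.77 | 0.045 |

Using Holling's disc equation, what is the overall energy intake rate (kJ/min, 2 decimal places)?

69.94 kJ/min

R = (0.323×1060 + 0.045×63) / (1 + 0.323×11.8 + 0.045×2.77) = 345.2/4.936 = 69.94 kJ/min.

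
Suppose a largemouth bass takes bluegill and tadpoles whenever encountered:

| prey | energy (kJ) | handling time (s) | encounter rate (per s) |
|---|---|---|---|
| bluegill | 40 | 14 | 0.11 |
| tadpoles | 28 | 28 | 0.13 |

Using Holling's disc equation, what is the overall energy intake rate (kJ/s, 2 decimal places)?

R = Σλ_iE_i / (1 + Σλ_ih_i)
Numerator: 0.11×40 + 0.13×28 = 8.04
Denominator: 1 + 0.11×14 + 0.13×28 = 6.18
R = 8.04/6.18 = 1.301 kJ/s

1.30 kJ/s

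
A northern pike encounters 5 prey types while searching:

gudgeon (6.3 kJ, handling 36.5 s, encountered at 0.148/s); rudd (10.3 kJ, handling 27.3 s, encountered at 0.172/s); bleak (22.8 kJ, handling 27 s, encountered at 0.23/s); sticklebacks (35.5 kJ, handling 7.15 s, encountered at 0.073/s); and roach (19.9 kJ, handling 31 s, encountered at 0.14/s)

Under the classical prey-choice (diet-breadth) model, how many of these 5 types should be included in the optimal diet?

1

Profitabilities (E/h, kJ/s): sticklebacks 4.97, bleak 0.844, roach 0.642, rudd 0.377, gudgeon 0.173. Add prey in this order while the next type's profitability exceeds the intake rate on those already taken.
Rate on top 1: 1.703. bleak: 0.844 < 1.703 → exclude; stop.
Optimal diet: sticklebacks — 1 of 5 types.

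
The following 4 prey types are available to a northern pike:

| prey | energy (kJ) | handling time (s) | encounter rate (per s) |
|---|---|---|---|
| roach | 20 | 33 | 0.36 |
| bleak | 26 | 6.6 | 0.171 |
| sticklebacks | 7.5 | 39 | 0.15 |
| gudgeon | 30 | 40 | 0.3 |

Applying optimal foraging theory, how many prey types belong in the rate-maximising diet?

1

E/h in descending order: bleak 3.94, gudgeon 0.75, roach 0.606, sticklebacks 0.192 kJ/s. The optimal diet is the largest prefix of this list for which every included type satisfies E_i/h_i > R on the types above it.
Rate on top 1: 2.089. gudgeon: 0.75 < 2.089 → exclude; stop.
Optimal diet: bleak — 1 of 4 types.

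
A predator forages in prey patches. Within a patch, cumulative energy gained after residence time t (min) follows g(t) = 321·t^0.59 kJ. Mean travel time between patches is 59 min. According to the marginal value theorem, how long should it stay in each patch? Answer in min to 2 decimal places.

84.90 min

By the marginal value theorem, leave when the instantaneous gain rate g'(t) equals the habitat-wide average g(t)/(T + t).
g'(t) = 0.59·321·t^-0.41. Setting 0.59·321·t^-0.41 = 321·t^0.59/(59+t) gives 0.59(59+t) = t, so 0.41·t = 0.59×59.
t* = 0.59×59/0.41 = 84.9 min.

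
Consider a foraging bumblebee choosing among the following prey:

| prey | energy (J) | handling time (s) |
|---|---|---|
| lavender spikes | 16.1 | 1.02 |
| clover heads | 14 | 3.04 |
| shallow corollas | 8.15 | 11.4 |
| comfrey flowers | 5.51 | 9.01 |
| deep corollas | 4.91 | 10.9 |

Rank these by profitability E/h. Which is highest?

lavender spikes

Profitability E/h (J/s): lavender spikes = 16.1/1.02 = 15.8, clover heads = 14/3.04 = 4.61, shallow corollas = 8.15/11.4 = 0.715, comfrey flowers = 5.51/9.01 = 0.612, deep corollas = 4.91/10.9 = 0.45.
Ranked: lavender spikes > clover heads > shallow corollas > comfrey flowers > deep corollas.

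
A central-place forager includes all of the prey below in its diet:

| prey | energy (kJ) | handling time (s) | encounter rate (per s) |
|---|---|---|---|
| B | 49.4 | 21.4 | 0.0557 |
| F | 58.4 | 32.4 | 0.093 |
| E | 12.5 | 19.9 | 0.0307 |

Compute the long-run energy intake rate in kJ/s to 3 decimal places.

1.473 kJ/s

Energy encountered per unit search time: 0.0557×49.4 + 0.093×58.4 + 0.0307×12.5 = 8.567 kJ/s.
Handling time per unit search time: 0.0557×21.4 + 0.093×32.4 + 0.0307×19.9 = 4.816.
Rate = 8.567/(1 + 4.816) = 1.473 kJ/s.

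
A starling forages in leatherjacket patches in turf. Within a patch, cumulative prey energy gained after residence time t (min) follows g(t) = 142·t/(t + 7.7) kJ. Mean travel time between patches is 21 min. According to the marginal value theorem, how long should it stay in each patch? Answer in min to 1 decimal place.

12.7 min

Optimal t* satisfies g'(t*) = g(t*)/(T + t*).
g'(t) = 142·7.7/(t + 7.7)². Setting 142·7.7/(t+7.7)² = 142t/[(t+7.7)(21+t)] gives 7.7(21+t) = t(t+7.7), so t² = 7.7×21 = 161.7.
t* = √161.7 = 12.72 min.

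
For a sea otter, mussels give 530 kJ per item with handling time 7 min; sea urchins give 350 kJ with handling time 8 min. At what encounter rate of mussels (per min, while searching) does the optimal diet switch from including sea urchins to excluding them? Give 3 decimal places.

0.196 per min

The zero-one rule: include sea urchins iff E₂/h₂ > λE₁/(1+λh₁). Equality gives the switch point.
λE₁h₂ = E₂ + λE₂h₁ ⇒ λ = E₂/(E₁h₂ − E₂h₁) = 350/(4240 − 2450) = 0.1955 per min.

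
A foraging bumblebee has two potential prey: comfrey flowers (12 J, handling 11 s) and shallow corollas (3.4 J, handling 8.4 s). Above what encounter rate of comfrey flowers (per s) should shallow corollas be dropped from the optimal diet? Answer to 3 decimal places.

0.054 per s

The zero-one rule: include shallow corollas iff E₂/h₂ > λE₁/(1+λh₁). Equality gives the switch point.
λE₁h₂ = E₂ + λE₂h₁ ⇒ λ = E₂/(E₁h₂ − E₂h₁) = 3.4/(100.8 − 37.4) = 0.05363 per s.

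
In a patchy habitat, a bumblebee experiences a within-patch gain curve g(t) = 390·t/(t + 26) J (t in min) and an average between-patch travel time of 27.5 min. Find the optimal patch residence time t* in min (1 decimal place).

26.7 min

Optimal t* satisfies g'(t*) = g(t*)/(T + t*).
g'(t) = 390·26/(t + 26)². Setting 390·26/(t+26)² = 390t/[(t+26)(27.5+t)] gives 26(27.5+t) = t(t+26), so t² = 26×27.5 = 715.
t* = √715 = 26.74 min.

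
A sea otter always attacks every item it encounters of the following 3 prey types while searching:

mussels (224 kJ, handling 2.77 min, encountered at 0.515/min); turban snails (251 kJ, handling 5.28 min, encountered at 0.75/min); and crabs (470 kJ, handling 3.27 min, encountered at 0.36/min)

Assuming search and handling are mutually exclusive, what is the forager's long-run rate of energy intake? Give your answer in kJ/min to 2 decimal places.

R = (0.515×224 + 0.75×251 + 0.36×470) / (1 + 0.515×2.77 + 0.75×5.28 + 0.36×3.27) = 472.8/7.564 = 62.51 kJ/min.

62.51 kJ/min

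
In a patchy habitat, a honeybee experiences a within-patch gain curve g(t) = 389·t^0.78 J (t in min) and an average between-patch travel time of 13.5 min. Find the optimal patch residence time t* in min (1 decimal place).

Maximise g(t)/(T+t): set derivative to zero → g'(t)(T+t) = g(t).
g'(t) = 0.78·389·t^-0.22. Setting 0.78·389·t^-0.22 = 389·t^0.78/(13.5+t) gives 0.78(13.5+t) = t, so 0.22·t = 0.78×13.5.
t* = 0.78×13.5/0.22 = 47.86 min.

47.9 min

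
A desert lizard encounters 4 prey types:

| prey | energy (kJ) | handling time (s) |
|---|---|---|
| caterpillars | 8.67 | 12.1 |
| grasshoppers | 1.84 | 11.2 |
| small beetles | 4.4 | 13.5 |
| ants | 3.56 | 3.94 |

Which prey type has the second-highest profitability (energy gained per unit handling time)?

In descending order of E/h:
ants: 3.56/3.94 = 0.904 kJ/s
caterpillars: 8.67/12.1 = 0.717 kJ/s
small beetles: 4.4/13.5 = 0.326 kJ/s
grasshoppers: 1.84/11.2 = 0.164 kJ/s

caterpillars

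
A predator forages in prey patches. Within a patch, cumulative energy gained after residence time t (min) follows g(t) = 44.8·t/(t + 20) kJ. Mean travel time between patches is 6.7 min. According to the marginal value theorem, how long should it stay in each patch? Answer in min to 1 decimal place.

11.6 min

Maximise g(t)/(T+t): set derivative to zero → g'(t)(T+t) = g(t).
g'(t) = 44.8·20/(t + 20)². Setting 44.8·20/(t+20)² = 44.8t/[(t+20)(6.7+t)] gives 20(6.7+t) = t(t+20), so t² = 20×6.7 = 134.
t* = √134 = 11.58 min.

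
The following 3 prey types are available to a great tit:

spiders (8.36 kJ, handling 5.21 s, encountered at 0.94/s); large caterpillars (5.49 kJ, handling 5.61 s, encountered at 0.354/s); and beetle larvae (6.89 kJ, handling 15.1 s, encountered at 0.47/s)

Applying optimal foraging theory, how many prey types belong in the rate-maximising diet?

1

Profitabilities (E/h, kJ/s): spiders 1.6, large caterpillars 0.979, beetle larvae 0.456. Add prey in this order while the next type's profitability exceeds the intake rate on those already taken.
Rate on top 1: 1.333. large caterpillars: 0.979 < 1.333 → exclude; stop.
Optimal diet: spiders — 1 of 3 types.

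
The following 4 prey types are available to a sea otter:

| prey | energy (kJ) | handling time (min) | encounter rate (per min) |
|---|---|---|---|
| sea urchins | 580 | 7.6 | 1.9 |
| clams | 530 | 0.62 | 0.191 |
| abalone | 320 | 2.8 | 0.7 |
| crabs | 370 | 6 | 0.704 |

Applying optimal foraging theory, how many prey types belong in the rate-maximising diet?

2

E/h in descending order: clams 855, abalone 114, sea urchins 76.3, crabs 61.7 kJ/min. The optimal diet is the largest prefix of this list for which every included type satisfies E_i/h_i > R on the types above it.
Rate on top 1: 90.51. abalone: 114 > 90.51 → include.
Rate on top 2: 105.6. sea urchins: 76.3 < 105.6 → exclude; stop.
Optimal diet: clams, abalone — 2 of 4 types.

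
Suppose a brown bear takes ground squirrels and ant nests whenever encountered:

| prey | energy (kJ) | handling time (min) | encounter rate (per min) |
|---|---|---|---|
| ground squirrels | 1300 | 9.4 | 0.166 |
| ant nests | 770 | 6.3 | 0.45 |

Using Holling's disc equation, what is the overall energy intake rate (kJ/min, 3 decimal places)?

R = Σλ_iE_i / (1 + Σλ_ih_i)
Numerator: 0.166×1300 + 0.45×770 = 562.3
Denominator: 1 + 0.166×9.4 + 0.45×6.3 = 5.395
R = 562.3/5.395 = 104.2 kJ/min

104.218 kJ/min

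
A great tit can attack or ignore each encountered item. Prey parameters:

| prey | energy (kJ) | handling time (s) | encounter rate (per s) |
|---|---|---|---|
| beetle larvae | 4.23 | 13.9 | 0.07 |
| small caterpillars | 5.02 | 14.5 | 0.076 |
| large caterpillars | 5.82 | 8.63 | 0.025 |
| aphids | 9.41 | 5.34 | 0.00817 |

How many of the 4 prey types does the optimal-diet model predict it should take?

Rank by E/h (kJ/s): aphids 1.76, large caterpillars 0.674, small caterpillars 0.346, beetle larvae 0.304. Include each in turn until the next type's E/h falls below the running intake rate.
Rate on top 1: 0.07367. large caterpillars: 0.674 > 0.07367 → include.
Rate on top 2: 0.1766. small caterpillars: 0.346 > 0.1766 → include.
Rate on top 3: 0.2557. beetle larvae: 0.304 > 0.2557 → include.
Optimal diet: aphids, large caterpillars, small caterpillars, beetle larvae — 4 of 4 types.

4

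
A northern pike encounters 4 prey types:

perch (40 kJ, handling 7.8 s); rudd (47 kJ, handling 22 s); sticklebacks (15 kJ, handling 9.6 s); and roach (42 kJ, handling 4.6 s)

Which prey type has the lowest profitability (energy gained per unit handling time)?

In descending order of E/h:
roach: 42/4.6 = 9.13 kJ/s
perch: 40/7.8 = 5.13 kJ/s
rudd: 47/22 = 2.14 kJ/s
sticklebacks: 15/9.6 = 1.56 kJ/s

sticklebacks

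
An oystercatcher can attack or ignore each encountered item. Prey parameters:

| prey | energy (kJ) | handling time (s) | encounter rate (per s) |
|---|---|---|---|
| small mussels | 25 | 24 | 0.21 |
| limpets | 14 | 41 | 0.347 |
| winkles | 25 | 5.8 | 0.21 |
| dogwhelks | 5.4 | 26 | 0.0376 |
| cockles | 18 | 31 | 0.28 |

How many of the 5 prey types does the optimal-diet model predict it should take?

E/h in descending order: winkles 4.31, small mussels 1.04, cockles 0.581, limpets 0.341, dogwhelks 0.208 kJ/s. The optimal diet is the largest prefix of this list for which every included type satisfies E_i/h_i > R on the types above it.
Rate on top 1: 2.367. small mussels: 1.04 < 2.367 → exclude; stop.
Optimal diet: winkles — 1 of 5 types.

1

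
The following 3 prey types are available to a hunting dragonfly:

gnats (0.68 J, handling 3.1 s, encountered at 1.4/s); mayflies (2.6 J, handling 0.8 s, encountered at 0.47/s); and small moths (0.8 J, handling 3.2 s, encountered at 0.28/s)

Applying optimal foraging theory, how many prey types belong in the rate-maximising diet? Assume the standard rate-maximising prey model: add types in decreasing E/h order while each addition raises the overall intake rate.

Rank by E/h (J/s): mayflies 3.25, small moths 0.25, gnats 0.219. Include each in turn until the next type's E/h falls below the running intake rate.
Rate on top 1: 0.8881. small moths: 0.25 < 0.8881 → exclude; stop.
Optimal diet: mayflies — 1 of 3 types.

1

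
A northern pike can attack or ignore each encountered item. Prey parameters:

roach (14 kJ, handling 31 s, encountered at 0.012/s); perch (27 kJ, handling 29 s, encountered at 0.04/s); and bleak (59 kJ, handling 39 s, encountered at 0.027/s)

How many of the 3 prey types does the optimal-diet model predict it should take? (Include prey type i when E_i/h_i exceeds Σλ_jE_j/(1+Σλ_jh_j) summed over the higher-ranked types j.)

2

Profitabilities (E/h, kJ/s): bleak 1.51, perch 0.931, roach 0.452. Add prey in this order while the next type's profitability exceeds the intake rate on those already taken.
Rate on top 1: 0.7759. perch: 0.931 > 0.7759 → include.
Rate on top 2: 0.8319. roach: 0.452 < 0.8319 → exclude; stop.
Optimal diet: bleak, perch — 2 of 3 types.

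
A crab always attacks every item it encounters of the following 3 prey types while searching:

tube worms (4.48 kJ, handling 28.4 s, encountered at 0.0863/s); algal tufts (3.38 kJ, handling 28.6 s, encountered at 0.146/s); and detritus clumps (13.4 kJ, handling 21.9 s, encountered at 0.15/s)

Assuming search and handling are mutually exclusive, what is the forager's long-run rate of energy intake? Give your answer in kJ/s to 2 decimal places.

Energy encountered per unit search time: 0.0863×4.48 + 0.146×3.38 + 0.15×13.4 = 2.89 kJ/s.
Handling time per unit search time: 0.0863×28.4 + 0.146×28.6 + 0.15×21.9 = 9.912.
Rate = 2.89/(1 + 9.912) = 0.2649 kJ/s.

0.26 kJ/s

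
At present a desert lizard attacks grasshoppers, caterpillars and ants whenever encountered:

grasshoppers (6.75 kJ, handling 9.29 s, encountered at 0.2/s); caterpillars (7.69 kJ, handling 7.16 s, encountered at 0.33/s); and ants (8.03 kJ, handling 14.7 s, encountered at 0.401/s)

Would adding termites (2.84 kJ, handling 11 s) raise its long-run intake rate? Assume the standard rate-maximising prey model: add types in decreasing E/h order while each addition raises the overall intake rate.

Current rate: (0.2×6.75 + 0.33×7.69 + 0.401×8.03)/(1 + 0.2×9.29 + 0.33×7.16 + 0.401×14.7) = 0.6394 kJ/s.
termites: E/h = 2.84/11 = 0.2582 kJ/s.
Since 0.2582 < R, time spent handling termites is better spent searching.

No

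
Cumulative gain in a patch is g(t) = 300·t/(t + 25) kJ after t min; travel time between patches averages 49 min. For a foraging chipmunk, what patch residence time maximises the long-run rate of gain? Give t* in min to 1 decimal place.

Maximise g(t)/(T+t): set derivative to zero → g'(t)(T+t) = g(t).
g'(t) = 300·25/(t + 25)². Setting 300·25/(t+25)² = 300t/[(t+25)(49+t)] gives 25(49+t) = t(t+25), so t² = 25×49 = 1225.
t* = √1225 = 35 min.

35.0 min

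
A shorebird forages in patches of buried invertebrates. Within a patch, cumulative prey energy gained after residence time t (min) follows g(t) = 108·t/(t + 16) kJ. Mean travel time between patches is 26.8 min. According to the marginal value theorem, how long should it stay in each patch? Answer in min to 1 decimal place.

Optimal t* satisfies g'(t*) = g(t*)/(T + t*).
g'(t) = 108·16/(t + 16)². Setting 108·16/(t+16)² = 108t/[(t+16)(26.8+t)] gives 16(26.8+t) = t(t+16), so t² = 16×26.8 = 428.8.
t* = √428.8 = 20.71 min.

20.7 min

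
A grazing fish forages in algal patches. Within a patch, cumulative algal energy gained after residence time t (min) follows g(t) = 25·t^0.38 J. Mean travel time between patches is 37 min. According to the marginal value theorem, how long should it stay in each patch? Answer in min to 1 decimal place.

By the marginal value theorem, leave when the instantaneous gain rate g'(t) equals the habitat-wide average g(t)/(T + t).
g'(t) = 0.38·25·t^-0.62. Setting 0.38·25·t^-0.62 = 25·t^0.38/(37+t) gives 0.38(37+t) = t, so 0.62·t = 0.38×37.
t* = 0.38×37/0.62 = 22.68 min.

22.7 min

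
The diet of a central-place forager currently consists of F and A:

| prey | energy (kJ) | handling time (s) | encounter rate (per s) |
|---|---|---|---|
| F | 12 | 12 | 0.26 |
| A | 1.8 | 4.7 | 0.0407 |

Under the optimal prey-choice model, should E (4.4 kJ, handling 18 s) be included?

No

Current rate: (0.26×12 + 0.0407×1.8)/(1 + 0.26×12 + 0.0407×4.7) = 0.7407 kJ/s.
Profitability of E: 4.4/18 = 0.2444 kJ/s.
0.2444 < 0.7407, so adding E would lower the average — exclude it.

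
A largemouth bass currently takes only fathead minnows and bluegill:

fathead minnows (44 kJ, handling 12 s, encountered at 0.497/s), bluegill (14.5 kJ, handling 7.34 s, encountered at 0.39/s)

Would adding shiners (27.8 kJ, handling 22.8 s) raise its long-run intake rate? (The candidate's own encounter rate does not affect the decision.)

On fathead minnows and bluegill alone, R = ΣλE/(1+Σλh) = 27.52/9.827 = 2.801 kJ/s.
shiners: E/h = 27.8/22.8 = 1.219 kJ/s.
1.219 < 2.801, so adding shiners would lower the average — exclude it.

No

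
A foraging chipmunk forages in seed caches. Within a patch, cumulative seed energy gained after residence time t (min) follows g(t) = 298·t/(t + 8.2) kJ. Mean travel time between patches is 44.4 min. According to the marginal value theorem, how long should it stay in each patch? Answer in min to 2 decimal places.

19.08 min

Optimal t* satisfies g'(t*) = g(t*)/(T + t*).
g'(t) = 298·8.2/(t + 8.2)². Setting 298·8.2/(t+8.2)² = 298t/[(t+8.2)(44.4+t)] gives 8.2(44.4+t) = t(t+8.2), so t² = 8.2×44.4 = 364.1.
t* = √364.1 = 19.08 min.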